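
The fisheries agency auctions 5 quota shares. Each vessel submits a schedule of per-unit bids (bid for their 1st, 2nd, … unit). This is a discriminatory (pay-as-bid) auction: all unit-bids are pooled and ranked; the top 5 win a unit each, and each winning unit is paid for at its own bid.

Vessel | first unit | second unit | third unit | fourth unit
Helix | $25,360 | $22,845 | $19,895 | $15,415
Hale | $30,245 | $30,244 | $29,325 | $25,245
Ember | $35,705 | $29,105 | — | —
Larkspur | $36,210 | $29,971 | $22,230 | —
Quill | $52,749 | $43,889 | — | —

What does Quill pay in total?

Merging the schedules and taking the best 5: 52,749 (Quill-1), 43,889 (Quill-2), 36,210 (Larkspur-1), 35,705 (Ember-1), 30,245 (Hale-1)
Next rejected bid: $30,244 (not a price — pay-as-bid).
Quill's winning unit-bids: 52,749 + 43,889 = $96,638.

Quill pays $96,638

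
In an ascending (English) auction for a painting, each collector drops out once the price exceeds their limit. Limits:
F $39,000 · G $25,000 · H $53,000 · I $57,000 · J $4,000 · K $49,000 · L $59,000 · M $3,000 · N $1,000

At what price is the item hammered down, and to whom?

Ascending (English) auction: the price rises until one bidder remains; the winner pays the price at which the last rival dropped out.
Sorting limits: 59,000 (L) > 57,000 (I) > 53,000 (H) > 49,000 (K) > 39,000 (F) > 25,000 (G) > …
I is the last rival to drop out, at $57,000; L remains and wins at that price.

L wins at $57,000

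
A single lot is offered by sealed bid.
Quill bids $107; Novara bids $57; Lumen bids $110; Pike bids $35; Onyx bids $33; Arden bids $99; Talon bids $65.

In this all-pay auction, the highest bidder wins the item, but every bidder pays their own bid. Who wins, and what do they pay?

Rule: the highest bidder wins the item, but every bidder pays their own bid.
Bids ranked: 110 (Lumen) > 107 (Quill) > 99 (Arden) > 65 (Talon) > 57 (Novara) > 35 (Pike) > …
Lumen is highest and takes the item; every bidder forfeits their bid.

Lumen pays $110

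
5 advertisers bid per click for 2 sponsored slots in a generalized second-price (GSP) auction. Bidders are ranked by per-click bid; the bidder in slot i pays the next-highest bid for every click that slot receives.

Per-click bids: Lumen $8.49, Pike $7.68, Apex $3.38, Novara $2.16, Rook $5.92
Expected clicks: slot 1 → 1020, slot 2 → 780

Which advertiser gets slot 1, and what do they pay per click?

Sorting advertisers: $8.49 (Lumen) > $7.68 (Pike) > $5.92 (Rook) > …
Slot 1 goes to the first-ranked bidder, Lumen, who pays the next bid down: $7.68/click.

Lumen; $7.68 per click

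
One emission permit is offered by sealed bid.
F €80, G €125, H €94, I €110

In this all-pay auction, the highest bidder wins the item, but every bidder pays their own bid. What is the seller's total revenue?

Total revenue: €409

Bids in order: 125 (G) > 110 (I) > 94 (H) > 80 (F)
G wins with the top bid; all bids are sunk regardless.
Every bidder forfeits their bid regardless of winning.
Revenue = 80 + 125 + 94 + 110 = €409.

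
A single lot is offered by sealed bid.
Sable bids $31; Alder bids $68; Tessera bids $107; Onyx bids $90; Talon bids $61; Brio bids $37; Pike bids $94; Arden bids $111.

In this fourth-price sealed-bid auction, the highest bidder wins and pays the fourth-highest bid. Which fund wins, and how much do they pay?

Arden pays $90

Fourth-price sealed-bid auction: the highest bidder wins and pays the fourth-highest bid.
Bids in order: 111 (Arden) > 107 (Tessera) > 94 (Pike) > 90 (Onyx) > 68 (Alder) > 61 (Talon) > …
Arden is highest; pays the fourth-highest bid, $90.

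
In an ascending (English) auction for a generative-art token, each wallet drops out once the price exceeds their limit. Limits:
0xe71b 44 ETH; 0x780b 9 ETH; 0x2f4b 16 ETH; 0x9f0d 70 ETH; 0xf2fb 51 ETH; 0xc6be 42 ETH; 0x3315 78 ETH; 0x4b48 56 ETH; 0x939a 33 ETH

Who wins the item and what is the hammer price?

Limits in order: 78 (0x3315) > 70 (0x9f0d) > 56 (0x4b48) > 51 (0xf2fb) > 44 (0xe71b) > 42 (0xc6be) > …
Once the price passes 70 ETH, only 0x3315 is left; the hammer falls at 0x9f0d's limit of 70 ETH.

0x3315 wins at 70 ETH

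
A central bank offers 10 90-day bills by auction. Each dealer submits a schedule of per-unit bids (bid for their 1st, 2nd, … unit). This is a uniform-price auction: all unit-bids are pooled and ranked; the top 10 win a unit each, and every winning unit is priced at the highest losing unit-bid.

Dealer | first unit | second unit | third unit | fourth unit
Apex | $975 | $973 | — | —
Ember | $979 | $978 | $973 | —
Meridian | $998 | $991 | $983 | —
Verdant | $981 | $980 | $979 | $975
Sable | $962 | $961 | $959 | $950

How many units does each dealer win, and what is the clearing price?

All unit-bids, highest first — top 10: 998 (Meridian-1), 991 (Meridian-2), 983 (Meridian-3), 981 (Verdant-1), 980 (Verdant-2), 979 (Ember-1), 979 (Verdant-3), 978 (Ember-2), 975 (Apex-1), 975 (Verdant-4)
Highest rejected unit-bid = $973.
Allocation: Apex 1, Ember 2, Meridian 3, Verdant 4.

Apex 1, Ember 2, Meridian 3, Verdant 4; clearing price $973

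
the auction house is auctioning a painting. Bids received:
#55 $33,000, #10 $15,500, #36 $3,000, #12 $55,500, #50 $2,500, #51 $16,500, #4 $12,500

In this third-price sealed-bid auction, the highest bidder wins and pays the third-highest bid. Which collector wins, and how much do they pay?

#12 pays $16,500

Sorting bids: 55,500 (#12) > 33,000 (#55) > 16,500 (#51) > 15,500 (#10) > 12,500 (#4) > 3,000 (#36) > …
#12 wins; payment is bid #3 in the ranking = $16,500.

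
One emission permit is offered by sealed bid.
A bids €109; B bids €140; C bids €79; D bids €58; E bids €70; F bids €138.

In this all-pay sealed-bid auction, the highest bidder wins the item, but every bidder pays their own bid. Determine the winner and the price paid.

B pays €140

Bids ranked: 140 (B) > 138 (F) > 109 (A) > 79 (C) > 70 (E) > 58 (D)
B wins with the top bid; all bids are sunk regardless.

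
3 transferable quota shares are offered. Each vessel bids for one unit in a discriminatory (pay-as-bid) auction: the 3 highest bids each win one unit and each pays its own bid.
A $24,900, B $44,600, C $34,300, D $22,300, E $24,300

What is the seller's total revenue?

Total revenue: $103,800

Ordering the bids: 44,600 (B), 34,300 (C), 24,900 (A), 24,300 (E), 22,300 (D)
Top 3: B, C, A.
Total revenue = 44,600 + 34,300 + 24,900 = $103,800.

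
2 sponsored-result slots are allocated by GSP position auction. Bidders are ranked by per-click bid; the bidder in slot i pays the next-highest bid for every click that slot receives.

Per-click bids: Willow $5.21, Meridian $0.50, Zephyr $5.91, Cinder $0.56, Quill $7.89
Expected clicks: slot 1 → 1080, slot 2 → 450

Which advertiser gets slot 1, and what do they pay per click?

Quill; $5.91 per click

Ranked by bid: $7.89 (Quill) > $5.91 (Zephyr) > $5.21 (Willow) > …
Slot 1 goes to the first-ranked bidder, Quill, who pays the next bid down: $5.91/click.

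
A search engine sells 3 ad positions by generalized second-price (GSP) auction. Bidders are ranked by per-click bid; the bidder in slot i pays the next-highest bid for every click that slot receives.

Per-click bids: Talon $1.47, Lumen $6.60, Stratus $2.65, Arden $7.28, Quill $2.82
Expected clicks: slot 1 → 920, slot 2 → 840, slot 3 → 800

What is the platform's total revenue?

Per-click bids in order: $7.28 (Arden) > $6.60 (Lumen) > $2.82 (Quill) > $2.65 (Stratus) > …
Slot 1: Arden pays $6.60 × 920 = $6072.00
Slot 2: Lumen pays $2.82 × 840 = $2368.80
Slot 3: Quill pays $2.65 × 800 = $2120.00
Total = $10560.80

Total revenue: $10560.80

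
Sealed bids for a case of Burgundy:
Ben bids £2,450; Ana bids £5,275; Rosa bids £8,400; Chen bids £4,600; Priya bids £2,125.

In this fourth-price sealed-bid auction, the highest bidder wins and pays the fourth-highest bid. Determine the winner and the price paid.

Rosa pays £2,450

Fourth-price sealed-bid auction: the highest bidder wins and pays the fourth-highest bid.
Bids in order: 8,400 (Rosa) > 5,275 (Ana) > 4,600 (Chen) > 2,450 (Ben) > 2,125 (Priya)
Rosa is highest; pays the fourth-highest bid, £2,450.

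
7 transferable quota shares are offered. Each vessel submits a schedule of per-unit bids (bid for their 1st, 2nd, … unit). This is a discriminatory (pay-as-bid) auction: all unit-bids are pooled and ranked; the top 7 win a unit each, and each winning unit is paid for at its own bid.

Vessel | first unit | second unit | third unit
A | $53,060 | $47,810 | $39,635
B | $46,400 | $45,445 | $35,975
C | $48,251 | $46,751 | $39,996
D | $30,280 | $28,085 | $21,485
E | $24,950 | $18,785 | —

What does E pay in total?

E pays $0

All unit-bids, highest first — top 7: 53,060 (A-1), 48,251 (C-1), 47,810 (A-2), 46,751 (C-2), 46,400 (B-1), 45,445 (B-2), 39,996 (C-3)
Next rejected bid: $39,635 (not a price — pay-as-bid).
E wins no units.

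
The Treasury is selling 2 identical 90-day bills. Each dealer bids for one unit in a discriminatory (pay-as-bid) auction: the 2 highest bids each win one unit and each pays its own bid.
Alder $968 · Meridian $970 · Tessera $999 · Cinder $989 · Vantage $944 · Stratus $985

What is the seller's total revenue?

Ordering the bids: 999 (Tessera), 989 (Cinder), 985 (Stratus), 970 (Meridian), …
The 2 highest are Tessera, Cinder.
Total revenue = 999 + 989 = $1,988.

Total revenue: $1,988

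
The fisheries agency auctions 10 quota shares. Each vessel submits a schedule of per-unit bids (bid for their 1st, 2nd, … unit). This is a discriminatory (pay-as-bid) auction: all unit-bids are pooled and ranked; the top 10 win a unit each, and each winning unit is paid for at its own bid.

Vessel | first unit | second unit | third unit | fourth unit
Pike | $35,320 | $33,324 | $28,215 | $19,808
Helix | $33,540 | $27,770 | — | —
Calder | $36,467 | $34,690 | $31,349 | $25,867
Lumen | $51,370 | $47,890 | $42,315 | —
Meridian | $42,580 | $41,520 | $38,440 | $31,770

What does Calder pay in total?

All unit-bids, highest first — top 10: 51,370 (Lumen-1), 47,890 (Lumen-2), 42,580 (Meridian-1), 42,315 (Lumen-3), 41,520 (Meridian-2), 38,440 (Meridian-3), 36,467 (Calder-1), 35,320 (Pike-1), 34,690 (Calder-2), 33,540 (Helix-1)
Next rejected bid: $33,324 (not a price — pay-as-bid).
Calder's winning unit-bids: 36,467 + 34,690 = $71,157.

Calder pays $71,157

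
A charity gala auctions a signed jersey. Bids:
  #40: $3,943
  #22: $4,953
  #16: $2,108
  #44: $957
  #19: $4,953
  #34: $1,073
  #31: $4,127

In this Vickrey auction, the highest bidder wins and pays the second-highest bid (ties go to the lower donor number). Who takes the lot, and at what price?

#19 pays $4,953

Sorting bids: 4,953 (#19) > 4,953 (#22) > 4,127 (#31) > 3,943 (#40) > 2,108 (#16) > 1,073 (#34) > …
Tie at $4,953 → #19 wins by tie-break.
#19 is highest; pays the second-highest bid, $4,953.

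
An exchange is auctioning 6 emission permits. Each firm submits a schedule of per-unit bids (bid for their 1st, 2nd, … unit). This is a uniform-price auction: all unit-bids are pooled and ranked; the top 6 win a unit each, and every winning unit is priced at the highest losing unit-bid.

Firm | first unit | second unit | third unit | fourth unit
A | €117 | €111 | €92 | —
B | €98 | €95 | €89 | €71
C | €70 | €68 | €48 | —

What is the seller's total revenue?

Total revenue: €426

Pooled unit-bids ranked (top 6): 117 (A-1), 111 (A-2), 98 (B-1), 95 (B-2), 92 (A-3), 89 (B-3)
The (k+1)-th unit-bid is €71.
Allocation: A 3, B 3. Every unit priced at €71.
Revenue = 6 × 71 = €426.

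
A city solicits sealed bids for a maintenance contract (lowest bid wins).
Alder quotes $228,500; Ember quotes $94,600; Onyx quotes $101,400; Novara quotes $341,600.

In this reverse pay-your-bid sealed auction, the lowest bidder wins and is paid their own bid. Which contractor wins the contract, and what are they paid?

Reverse pay-your-bid sealed auction: the lowest bidder wins and is paid their own bid.
Bids ranked: 94,600 (Ember) < 101,400 (Onyx) < 228,500 (Alder) < 341,600 (Novara)
First-price: Ember is paid what they bid, $94,600.

Ember is paid $94,600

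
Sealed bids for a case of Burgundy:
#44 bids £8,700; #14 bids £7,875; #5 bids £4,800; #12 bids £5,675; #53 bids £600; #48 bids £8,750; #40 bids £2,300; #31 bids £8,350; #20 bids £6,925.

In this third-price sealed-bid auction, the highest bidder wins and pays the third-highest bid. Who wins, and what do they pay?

#48 pays £8,350

Rule: the highest bidder wins and pays the third-highest bid.
Bids in order: 8,750 (#48) > 8,700 (#44) > 8,350 (#31) > 7,875 (#14) > 6,925 (#20) > 5,675 (#12) > …
#48 wins; payment is bid #3 in the ranking = £8,350.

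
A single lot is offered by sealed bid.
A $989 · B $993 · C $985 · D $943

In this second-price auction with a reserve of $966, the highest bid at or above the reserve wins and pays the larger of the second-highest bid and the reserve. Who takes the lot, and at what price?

B pays $989

Bids ranked: 993 (B) > 989 (A) > 985 (C) > 943 (D)
B has the top bid at or above the reserve ($993).
Second-highest bid $989 exceeds the reserve $966 → payment $989.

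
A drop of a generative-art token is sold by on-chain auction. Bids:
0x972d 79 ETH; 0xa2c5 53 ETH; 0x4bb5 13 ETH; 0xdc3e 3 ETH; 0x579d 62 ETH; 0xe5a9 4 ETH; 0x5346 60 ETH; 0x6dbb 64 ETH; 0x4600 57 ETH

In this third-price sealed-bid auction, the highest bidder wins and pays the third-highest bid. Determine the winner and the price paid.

Bids in order: 79 (0x972d) > 64 (0x6dbb) > 62 (0x579d) > 60 (0x5346) > 57 (0x4600) > 53 (0xa2c5) > …
0x972d is highest; pays the third-highest bid, 62 ETH.

0x972d pays 62 ETH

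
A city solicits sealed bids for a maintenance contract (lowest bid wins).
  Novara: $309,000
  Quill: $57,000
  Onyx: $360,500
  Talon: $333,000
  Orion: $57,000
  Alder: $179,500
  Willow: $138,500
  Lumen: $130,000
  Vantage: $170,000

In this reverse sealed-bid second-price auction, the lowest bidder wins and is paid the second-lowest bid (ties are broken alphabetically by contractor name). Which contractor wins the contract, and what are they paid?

Rule: the lowest bidder wins and is paid the second-lowest bid.
Bids in order: 57,000 (Orion) < 57,000 (Quill) < 130,000 (Lumen) < 138,500 (Willow) < 170,000 (Vantage) < 179,500 (Alder) < …
Tie at $57,000 → Orion wins by tie-break.
Orion wins with the lowest bid; price is set by the runner-up at $57,000.

Orion is paid $57,000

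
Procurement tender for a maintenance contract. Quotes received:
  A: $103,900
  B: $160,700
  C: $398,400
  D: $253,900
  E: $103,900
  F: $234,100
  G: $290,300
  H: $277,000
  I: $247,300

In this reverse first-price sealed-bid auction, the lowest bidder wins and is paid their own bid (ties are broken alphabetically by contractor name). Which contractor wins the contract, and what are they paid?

A is paid $103,900

Sorting bids: 103,900 (A) < 103,900 (E) < 160,700 (B) < 234,100 (F) < 247,300 (I) < 253,900 (D) < …
A and E tie at $103,900; tie-break gives it to A.
First-price: A is paid what they bid, $103,900.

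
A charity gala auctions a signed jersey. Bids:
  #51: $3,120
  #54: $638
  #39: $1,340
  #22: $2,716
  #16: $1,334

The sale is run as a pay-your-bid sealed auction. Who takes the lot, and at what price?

Bids ranked: 3,120 (#51) > 2,716 (#22) > 1,340 (#39) > 1,334 (#16) > 638 (#54)
First-price: #51 pays what they bid, $3,120.

#51 pays $3,120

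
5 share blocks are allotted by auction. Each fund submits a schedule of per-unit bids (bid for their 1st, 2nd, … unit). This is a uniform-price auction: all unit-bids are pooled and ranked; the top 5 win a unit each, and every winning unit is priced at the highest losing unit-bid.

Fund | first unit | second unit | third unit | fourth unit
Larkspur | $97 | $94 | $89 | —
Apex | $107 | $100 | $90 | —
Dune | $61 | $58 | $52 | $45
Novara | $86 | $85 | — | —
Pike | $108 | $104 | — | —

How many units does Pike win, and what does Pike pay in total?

Merging the schedules and taking the best 5: 108 (Pike-1), 107 (Apex-1), 104 (Pike-2), 100 (Apex-2), 97 (Larkspur-1)
Highest rejected unit-bid = $94.
Pike wins 2 unit(s) at $94 each.

Pike: 2 units, pays $188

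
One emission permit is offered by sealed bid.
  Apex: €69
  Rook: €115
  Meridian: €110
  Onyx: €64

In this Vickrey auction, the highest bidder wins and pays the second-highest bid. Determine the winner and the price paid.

Rook pays €110

Sorting bids: 115 (Rook) > 110 (Meridian) > 69 (Apex) > 64 (Onyx)
Second-price: Rook pays Meridian's bid of €110.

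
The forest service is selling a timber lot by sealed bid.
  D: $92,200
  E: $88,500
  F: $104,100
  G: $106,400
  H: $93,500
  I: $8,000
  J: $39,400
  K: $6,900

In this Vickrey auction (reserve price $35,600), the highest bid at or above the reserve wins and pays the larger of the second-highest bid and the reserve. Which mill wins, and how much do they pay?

Bids in order: 106,400 (G) > 104,100 (F) > 93,500 (H) > 92,200 (D) > 88,500 (E) > 39,400 (J) > …
Highest eligible bid: G at $106,400.
Second-highest bid $104,100 exceeds the reserve $35,600 → payment $104,100.

G pays $104,100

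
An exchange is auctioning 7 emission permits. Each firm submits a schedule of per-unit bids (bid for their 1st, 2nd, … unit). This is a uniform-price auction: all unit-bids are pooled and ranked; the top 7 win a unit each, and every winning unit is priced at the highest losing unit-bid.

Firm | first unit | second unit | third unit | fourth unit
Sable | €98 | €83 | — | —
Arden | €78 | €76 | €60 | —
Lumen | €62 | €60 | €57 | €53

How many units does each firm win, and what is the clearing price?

Arden 3, Lumen 2, Sable 2; clearing price €57

All unit-bids, highest first — top 7: 98 (Sable-1), 83 (Sable-2), 78 (Arden-1), 76 (Arden-2), 62 (Lumen-1), 60 (Arden-3), 60 (Lumen-2)
Highest rejected unit-bid = €57.
Allocation: Arden 3, Lumen 2, Sable 2.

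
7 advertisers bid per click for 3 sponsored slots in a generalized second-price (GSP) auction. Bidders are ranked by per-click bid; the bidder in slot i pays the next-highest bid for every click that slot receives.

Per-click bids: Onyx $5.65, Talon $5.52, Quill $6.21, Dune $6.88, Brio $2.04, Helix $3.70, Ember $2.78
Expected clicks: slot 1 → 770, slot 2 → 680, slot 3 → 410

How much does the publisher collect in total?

Sorting advertisers: $6.88 (Dune) > $6.21 (Quill) > $5.65 (Onyx) > $5.52 (Talon) > …
Slot 1: Dune pays $6.21 × 770 = $4781.70
Slot 2: Quill pays $5.65 × 680 = $3842.00
Slot 3: Onyx pays $5.52 × 410 = $2263.20
Total = $10886.90

Total revenue: $10886.90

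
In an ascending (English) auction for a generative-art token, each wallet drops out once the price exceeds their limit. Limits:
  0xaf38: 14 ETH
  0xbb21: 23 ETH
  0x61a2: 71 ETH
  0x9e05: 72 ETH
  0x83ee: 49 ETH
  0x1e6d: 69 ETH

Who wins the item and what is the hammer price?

0x9e05 wins at 71 ETH

Rule: the price rises until one bidder remains; the winner pays the price at which the last rival dropped out.
Limits ranked: 72 (0x9e05) > 71 (0x61a2) > 69 (0x1e6d) > 49 (0x83ee) > 23 (0xbb21) > 14 (0xaf38)
Bidding ends when 0x61a2 exits at 71 ETH; 0x9e05 takes it.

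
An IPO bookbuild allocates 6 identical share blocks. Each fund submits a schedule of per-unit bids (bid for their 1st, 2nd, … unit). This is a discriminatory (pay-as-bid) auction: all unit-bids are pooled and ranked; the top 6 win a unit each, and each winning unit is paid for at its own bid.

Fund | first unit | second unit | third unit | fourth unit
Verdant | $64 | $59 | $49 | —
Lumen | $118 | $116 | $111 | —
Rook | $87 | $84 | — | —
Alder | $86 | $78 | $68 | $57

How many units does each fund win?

All unit-bids, highest first — top 6: 118 (Lumen-1), 116 (Lumen-2), 111 (Lumen-3), 87 (Rook-1), 86 (Alder-1), 84 (Rook-2)
Next rejected bid: $78 (not a price — pay-as-bid).
Allocation: Alder 1, Lumen 3, Rook 2.

Alder 1, Lumen 3, Rook 2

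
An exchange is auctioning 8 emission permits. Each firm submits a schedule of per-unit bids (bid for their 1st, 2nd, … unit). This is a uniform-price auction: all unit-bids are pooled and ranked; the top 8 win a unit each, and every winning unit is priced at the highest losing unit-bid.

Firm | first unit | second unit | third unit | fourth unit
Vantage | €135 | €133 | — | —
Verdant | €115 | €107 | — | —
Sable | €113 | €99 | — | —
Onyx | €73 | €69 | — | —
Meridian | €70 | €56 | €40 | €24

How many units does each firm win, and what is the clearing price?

Meridian 1, Onyx 1, Sable 2, Vantage 2, Verdant 2; clearing price €69

All unit-bids, highest first — top 8: 135 (Vantage-1), 133 (Vantage-2), 115 (Verdant-1), 113 (Sable-1), 107 (Verdant-2), 99 (Sable-2), 73 (Onyx-1), 70 (Meridian-1)
First bid not allocated: €69.
Allocation: Meridian 1, Onyx 1, Sable 2, Vantage 2, Verdant 2.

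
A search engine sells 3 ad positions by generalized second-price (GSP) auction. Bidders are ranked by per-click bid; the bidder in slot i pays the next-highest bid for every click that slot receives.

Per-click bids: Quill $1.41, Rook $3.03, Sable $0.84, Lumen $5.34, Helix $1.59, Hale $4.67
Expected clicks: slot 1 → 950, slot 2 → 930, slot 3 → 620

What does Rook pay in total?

Rook pays $985.80

Per-click bids in order: $5.34 (Lumen) > $4.67 (Hale) > $3.03 (Rook) > $1.59 (Helix) > …
Rook holds slot 3 → pays next bid $1.59 × 620 clicks = $985.80.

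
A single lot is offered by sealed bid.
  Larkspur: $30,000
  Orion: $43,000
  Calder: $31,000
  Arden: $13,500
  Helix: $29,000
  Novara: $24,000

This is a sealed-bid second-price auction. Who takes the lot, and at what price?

Rule: the highest bidder wins and pays the second-highest bid.
Bids in order: 43,000 (Orion) > 31,000 (Calder) > 30,000 (Larkspur) > 29,000 (Helix) > 24,000 (Novara) > 13,500 (Arden)
Orion is highest; pays the second-highest bid, $31,000.

Orion pays $31,000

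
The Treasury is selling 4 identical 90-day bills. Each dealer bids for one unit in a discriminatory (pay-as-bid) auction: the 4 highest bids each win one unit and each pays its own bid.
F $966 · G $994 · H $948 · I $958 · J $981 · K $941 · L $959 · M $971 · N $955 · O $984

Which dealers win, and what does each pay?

Ordering the bids: 994 (G), 984 (O), 981 (J), 971 (M), 966 (F), 959 (L), …
Winners (4 units): G, O, J, M.
Each winner pays its own bid: G $994, O $984, J $981, M $971.

G $994, O $984, J $981, M $971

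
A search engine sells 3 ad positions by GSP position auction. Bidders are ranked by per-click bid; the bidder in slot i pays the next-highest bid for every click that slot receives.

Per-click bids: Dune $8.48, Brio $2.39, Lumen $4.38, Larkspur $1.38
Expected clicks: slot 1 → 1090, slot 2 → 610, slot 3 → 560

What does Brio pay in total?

Ranked by bid: $8.48 (Dune) > $4.38 (Lumen) > $2.39 (Brio) > $1.38 (Larkspur)
Brio holds slot 3 → pays next bid $1.38 × 560 clicks = $772.80.

Brio pays $772.80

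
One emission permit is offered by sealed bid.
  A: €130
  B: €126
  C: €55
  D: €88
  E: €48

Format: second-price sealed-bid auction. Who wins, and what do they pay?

A pays €126

Sorting bids: 130 (A) > 126 (B) > 88 (D) > 55 (C) > 48 (E)
A wins with the highest bid; price is set by the runner-up at €126.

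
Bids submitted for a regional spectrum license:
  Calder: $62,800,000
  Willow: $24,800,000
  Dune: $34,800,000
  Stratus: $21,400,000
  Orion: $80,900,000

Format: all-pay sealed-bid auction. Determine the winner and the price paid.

Rule: the highest bidder wins the item, but every bidder pays their own bid.
Bids in order: 80,900,000 (Orion) > 62,800,000 (Calder) > 34,800,000 (Dune) > 24,800,000 (Willow) > 21,400,000 (Stratus)
Orion wins with the top bid; all bids are sunk regardless.

Orion pays $80,900,000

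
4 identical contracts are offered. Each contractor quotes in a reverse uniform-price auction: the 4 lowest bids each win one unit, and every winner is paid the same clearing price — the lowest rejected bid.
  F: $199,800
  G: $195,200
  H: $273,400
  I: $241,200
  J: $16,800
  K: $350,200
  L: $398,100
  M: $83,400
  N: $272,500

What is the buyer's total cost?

Total cost: $964,800

Bids ranked low→high: 16,800 (J), 83,400 (M), 195,200 (G), 199,800 (F), 241,200 (I), 272,500 (N), …
Lowest 4: J, M, G, F.
Clearing price = lowest rejected bid = $241,200.
Total cost = 4 × $241,200 = $964,800.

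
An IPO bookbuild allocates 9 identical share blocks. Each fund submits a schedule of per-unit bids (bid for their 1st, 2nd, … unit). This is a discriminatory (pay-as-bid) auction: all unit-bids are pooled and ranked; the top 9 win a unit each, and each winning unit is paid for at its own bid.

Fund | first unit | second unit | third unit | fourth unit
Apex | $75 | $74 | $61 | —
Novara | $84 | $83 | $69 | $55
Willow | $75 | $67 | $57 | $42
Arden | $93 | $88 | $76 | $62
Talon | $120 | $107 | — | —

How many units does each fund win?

Pooled unit-bids ranked (top 9): 120 (Talon-1), 107 (Talon-2), 93 (Arden-1), 88 (Arden-2), 84 (Novara-1), 83 (Novara-2), 76 (Arden-3), 75 (Apex-1), 75 (Willow-1)
Next rejected bid: $74 (not a price — pay-as-bid).
Allocation: Apex 1, Arden 3, Novara 2, Talon 2, Willow 1.

Apex 1, Arden 3, Novara 2, Talon 2, Willow 1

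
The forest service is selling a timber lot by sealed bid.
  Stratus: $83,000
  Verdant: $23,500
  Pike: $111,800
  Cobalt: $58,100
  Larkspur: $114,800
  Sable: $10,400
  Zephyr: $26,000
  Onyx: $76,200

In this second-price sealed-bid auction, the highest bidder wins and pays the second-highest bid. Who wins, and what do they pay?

Larkspur pays $111,800

Rule: the highest bidder wins and pays the second-highest bid.
Bids in order: 114,800 (Larkspur) > 111,800 (Pike) > 83,000 (Stratus) > 76,200 (Onyx) > 58,100 (Cobalt) > 26,000 (Zephyr) > …
Larkspur is highest; pays the second-highest bid, $111,800.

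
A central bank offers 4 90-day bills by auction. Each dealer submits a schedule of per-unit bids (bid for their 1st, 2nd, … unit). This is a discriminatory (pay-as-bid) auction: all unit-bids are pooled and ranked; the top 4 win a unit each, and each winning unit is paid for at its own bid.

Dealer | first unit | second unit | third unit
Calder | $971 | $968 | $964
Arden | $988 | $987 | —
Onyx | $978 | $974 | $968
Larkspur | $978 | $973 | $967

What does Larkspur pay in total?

Larkspur pays $978

All unit-bids, highest first — top 4: 988 (Arden-1), 987 (Arden-2), 978 (Onyx-1), 978 (Larkspur-1)
Next rejected bid: $974 (not a price — pay-as-bid).
Larkspur's winning unit-bids: 978 = $978.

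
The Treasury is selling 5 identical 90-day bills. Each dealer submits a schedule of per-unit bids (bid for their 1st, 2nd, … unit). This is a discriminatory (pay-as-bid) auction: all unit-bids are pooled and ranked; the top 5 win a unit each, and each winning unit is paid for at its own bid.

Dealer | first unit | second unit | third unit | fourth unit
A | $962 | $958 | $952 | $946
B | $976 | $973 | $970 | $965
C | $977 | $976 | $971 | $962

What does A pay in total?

Pooled unit-bids ranked (top 5): 977 (C-1), 976 (B-1), 976 (C-2), 973 (B-2), 971 (C-3)
Next rejected bid: $970 (not a price — pay-as-bid).
A wins no units.

A pays $0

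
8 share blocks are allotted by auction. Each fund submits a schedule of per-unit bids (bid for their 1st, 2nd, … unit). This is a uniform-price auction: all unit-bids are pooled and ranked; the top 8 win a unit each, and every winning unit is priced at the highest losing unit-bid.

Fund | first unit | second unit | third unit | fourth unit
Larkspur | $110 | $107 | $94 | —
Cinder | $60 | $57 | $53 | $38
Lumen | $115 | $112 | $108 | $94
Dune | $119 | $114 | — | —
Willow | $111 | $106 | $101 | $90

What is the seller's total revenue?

Total revenue: $848

Merging the schedules and taking the best 8: 119 (Dune-1), 115 (Lumen-1), 114 (Dune-2), 112 (Lumen-2), 111 (Willow-1), 110 (Larkspur-1), 108 (Lumen-3), 107 (Larkspur-2)
Highest rejected unit-bid = $106.
Allocation: Dune 2, Larkspur 2, Lumen 3, Willow 1. Every unit priced at $106.
Revenue = 8 × 106 = $848.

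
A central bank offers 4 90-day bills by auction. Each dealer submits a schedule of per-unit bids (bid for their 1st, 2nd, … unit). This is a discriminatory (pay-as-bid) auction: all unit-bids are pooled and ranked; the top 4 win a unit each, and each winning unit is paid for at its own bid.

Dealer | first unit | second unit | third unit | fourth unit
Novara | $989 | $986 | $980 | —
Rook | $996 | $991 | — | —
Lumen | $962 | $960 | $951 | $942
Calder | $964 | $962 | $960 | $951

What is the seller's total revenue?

Total revenue: $3,962

Merging the schedules and taking the best 4: 996 (Rook-1), 991 (Rook-2), 989 (Novara-1), 986 (Novara-2)
Next rejected bid: $980 (not a price — pay-as-bid).
Each winning unit pays its own bid.
Revenue = 996 + 991 + 989 + 986 = $3,962.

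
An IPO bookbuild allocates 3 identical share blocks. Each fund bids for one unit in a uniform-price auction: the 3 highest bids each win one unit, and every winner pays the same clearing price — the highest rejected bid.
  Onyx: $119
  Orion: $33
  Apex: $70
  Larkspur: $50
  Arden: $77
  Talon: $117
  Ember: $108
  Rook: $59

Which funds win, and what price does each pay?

Sorting: 119 (Onyx), 117 (Talon), 108 (Ember), 77 (Arden), 70 (Apex), …
The 3 highest are Onyx, Talon, Ember.
First losing bid is Arden's $77, which sets the uniform price.

Onyx, Talon, Ember; each pays $77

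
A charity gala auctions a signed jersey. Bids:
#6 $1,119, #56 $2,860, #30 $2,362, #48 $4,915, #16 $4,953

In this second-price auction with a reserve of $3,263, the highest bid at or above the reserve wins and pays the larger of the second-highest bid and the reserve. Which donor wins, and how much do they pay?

Second-price auction with a reserve of $3,263: the highest bid at or above the reserve wins and pays the larger of the second-highest bid and the reserve.
Bids in order: 4,953 (#16) > 4,915 (#48) > 2,860 (#56) > 2,362 (#30) > 1,119 (#6)
Highest eligible bid: #16 at $4,953.
Second-highest bid $4,915 exceeds the reserve $3,263 → payment $4,915.

#16 pays $4,915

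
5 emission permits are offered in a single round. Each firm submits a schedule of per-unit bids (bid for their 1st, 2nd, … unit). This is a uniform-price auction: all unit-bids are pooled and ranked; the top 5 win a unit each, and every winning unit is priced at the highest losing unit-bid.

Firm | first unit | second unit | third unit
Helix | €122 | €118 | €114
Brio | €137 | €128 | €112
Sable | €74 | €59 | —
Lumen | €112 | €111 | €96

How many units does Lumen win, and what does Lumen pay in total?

Pooled unit-bids ranked (top 5): 137 (Brio-1), 128 (Brio-2), 122 (Helix-1), 118 (Helix-2), 114 (Helix-3)
First bid not allocated: €112.
Lumen wins 0 unit(s) at €112 each.

Lumen: 0 units, pays €0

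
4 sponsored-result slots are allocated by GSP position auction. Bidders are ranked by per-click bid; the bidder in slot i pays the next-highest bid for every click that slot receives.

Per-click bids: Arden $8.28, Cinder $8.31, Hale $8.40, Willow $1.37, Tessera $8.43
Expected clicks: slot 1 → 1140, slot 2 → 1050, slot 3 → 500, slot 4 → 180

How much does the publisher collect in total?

Per-click bids in order: $8.43 (Tessera) > $8.40 (Hale) > $8.31 (Cinder) > $8.28 (Arden) > $1.37 (Willow)
Slot 1: Tessera pays $8.40 × 1140 = $9576.00
Slot 2: Hale pays $8.31 × 1050 = $8725.50
Slot 3: Cinder pays $8.28 × 500 = $4140.00
Slot 4: Arden pays $1.37 × 180 = $246.60
Total = $22688.10

Total revenue: $22688.10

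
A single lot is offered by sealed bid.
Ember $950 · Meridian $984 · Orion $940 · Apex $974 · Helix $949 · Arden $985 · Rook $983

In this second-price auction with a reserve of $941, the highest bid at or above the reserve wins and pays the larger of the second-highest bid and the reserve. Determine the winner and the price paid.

Arden pays $984

Bids ranked: 985 (Arden) > 984 (Meridian) > 983 (Rook) > 974 (Apex) > 950 (Ember) > 949 (Helix) > …
Highest eligible bid: Arden at $985.
max(second-highest $984, reserve $941) = $984; the reserve does not bind.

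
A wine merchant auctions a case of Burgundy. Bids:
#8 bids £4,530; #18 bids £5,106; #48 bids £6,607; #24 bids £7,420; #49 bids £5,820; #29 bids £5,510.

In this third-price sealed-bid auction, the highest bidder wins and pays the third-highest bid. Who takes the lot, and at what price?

#24 pays £5,820

Third-price sealed-bid auction: the highest bidder wins and pays the third-highest bid.
Bids ranked: 7,420 (#24) > 6,607 (#48) > 5,820 (#49) > 5,510 (#29) > 5,106 (#18) > 4,530 (#8)
#24 is highest; pays the third-highest bid, £5,820.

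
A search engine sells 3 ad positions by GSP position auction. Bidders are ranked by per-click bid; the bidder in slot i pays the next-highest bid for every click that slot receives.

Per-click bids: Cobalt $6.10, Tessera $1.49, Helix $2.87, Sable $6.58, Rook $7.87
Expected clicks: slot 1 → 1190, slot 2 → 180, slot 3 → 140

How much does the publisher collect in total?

Total revenue: $9330.00

Sorting advertisers: $7.87 (Rook) > $6.58 (Sable) > $6.10 (Cobalt) > $2.87 (Helix) > …
Slot 1: Rook pays $6.58 × 1190 = $7830.20
Slot 2: Sable pays $6.10 × 180 = $1098.00
Slot 3: Cobalt pays $2.87 × 140 = $401.80
Total = $9330.00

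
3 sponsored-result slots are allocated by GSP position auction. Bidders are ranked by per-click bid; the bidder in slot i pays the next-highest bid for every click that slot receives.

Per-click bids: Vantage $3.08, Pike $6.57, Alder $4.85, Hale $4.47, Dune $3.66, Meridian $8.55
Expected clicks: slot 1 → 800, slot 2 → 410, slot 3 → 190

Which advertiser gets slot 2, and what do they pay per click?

Per-click bids in order: $8.55 (Meridian) > $6.57 (Pike) > $4.85 (Alder) > $4.47 (Hale) > …
Slot 2 goes to the second-ranked bidder, Pike, who pays the next bid down: $4.85/click.

Pike; $4.85 per click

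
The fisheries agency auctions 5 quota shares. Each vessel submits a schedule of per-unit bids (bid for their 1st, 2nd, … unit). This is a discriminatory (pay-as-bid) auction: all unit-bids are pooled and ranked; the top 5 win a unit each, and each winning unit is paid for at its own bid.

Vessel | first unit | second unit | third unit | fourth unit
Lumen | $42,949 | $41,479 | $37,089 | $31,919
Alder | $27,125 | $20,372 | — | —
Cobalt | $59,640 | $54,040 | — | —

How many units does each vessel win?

Pooled unit-bids ranked (top 5): 59,640 (Cobalt-1), 54,040 (Cobalt-2), 42,949 (Lumen-1), 41,479 (Lumen-2), 37,089 (Lumen-3)
Next rejected bid: $31,919 (not a price — pay-as-bid).
Allocation: Cobalt 2, Lumen 3.

Cobalt 2, Lumen 3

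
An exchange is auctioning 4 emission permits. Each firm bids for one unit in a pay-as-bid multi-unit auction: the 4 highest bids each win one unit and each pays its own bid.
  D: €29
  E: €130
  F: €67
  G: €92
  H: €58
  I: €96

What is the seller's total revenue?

Sorting: 130 (E), 96 (I), 92 (G), 67 (F), 58 (H), 29 (D)
The 4 highest are E, I, G, F.
Total revenue = 130 + 96 + 92 + 67 = €385.

Total revenue: €385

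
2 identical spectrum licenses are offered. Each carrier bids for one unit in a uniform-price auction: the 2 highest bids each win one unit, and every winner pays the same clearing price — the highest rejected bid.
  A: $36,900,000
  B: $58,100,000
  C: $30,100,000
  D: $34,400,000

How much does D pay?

Ordering the bids: 58,100,000 (B), 36,900,000 (A), 34,400,000 (D), 30,100,000 (C)
The 2 highest are B, A.
First losing bid is D's $34,400,000, which sets the uniform price.
D does not win → pays $0.

D pays $0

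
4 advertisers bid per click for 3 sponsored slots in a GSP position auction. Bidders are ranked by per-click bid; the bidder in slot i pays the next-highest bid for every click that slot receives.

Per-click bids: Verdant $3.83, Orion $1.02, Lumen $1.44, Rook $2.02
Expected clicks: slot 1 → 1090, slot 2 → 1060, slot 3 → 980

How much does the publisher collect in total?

Ranked by bid: $3.83 (Verdant) > $2.02 (Rook) > $1.44 (Lumen) > $1.02 (Orion)
Slot 1: Verdant pays $2.02 × 1090 = $2201.80
Slot 2: Rook pays $1.44 × 1060 = $1526.40
Slot 3: Lumen pays $1.02 × 980 = $999.60
Total = $4727.80

Total revenue: $4727.80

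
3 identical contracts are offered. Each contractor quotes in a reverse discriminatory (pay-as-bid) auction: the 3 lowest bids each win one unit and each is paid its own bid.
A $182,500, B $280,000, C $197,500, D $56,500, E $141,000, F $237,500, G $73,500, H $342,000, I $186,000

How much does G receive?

Bids ranked low→high: 56,500 (D), 73,500 (G), 141,000 (E), 182,500 (A), 186,000 (I), …
Winners (3 units): D, G, E.
G wins → own bid $73,500.

G is paid $73,500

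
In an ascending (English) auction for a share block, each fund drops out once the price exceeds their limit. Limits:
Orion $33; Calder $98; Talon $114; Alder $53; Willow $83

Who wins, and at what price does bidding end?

Talon wins at $98

Limits in order: 114 (Talon) > 98 (Calder) > 83 (Willow) > 53 (Alder) > 33 (Orion)
Bidding ends when Calder exits at $98; Talon takes it.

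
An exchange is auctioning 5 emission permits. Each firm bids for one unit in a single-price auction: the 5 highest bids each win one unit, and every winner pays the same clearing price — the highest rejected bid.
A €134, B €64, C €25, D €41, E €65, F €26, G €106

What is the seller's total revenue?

Bids ranked high→low: 134 (A), 106 (G), 65 (E), 64 (B), 41 (D), 26 (F), 25 (C)
Top 5: A, G, E, B, D.
First losing bid is F's €26, which sets the uniform price.
Total revenue = 5 × €26 = €130.

Total revenue: €130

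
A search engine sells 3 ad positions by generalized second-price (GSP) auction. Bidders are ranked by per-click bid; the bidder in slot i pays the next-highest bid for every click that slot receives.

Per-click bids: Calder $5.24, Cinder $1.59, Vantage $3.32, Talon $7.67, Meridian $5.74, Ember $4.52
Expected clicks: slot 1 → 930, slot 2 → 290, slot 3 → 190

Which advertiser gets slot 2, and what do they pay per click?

Meridian; $5.24 per click

Sorting advertisers: $7.67 (Talon) > $5.74 (Meridian) > $5.24 (Calder) > $4.52 (Ember) > …
Slot 2 goes to the second-ranked bidder, Meridian, who pays the next bid down: $5.24/click.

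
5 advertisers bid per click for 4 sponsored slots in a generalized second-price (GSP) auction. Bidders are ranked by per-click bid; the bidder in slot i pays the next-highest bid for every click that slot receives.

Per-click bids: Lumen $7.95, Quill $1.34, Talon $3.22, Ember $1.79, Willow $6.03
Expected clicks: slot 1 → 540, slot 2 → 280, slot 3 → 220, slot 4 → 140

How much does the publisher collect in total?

Per-click bids in order: $7.95 (Lumen) > $6.03 (Willow) > $3.22 (Talon) > $1.79 (Ember) > $1.34 (Quill)
Slot 1: Lumen pays $6.03 × 540 = $3256.20
Slot 2: Willow pays $3.22 × 280 = $901.60
Slot 3: Talon pays $1.79 × 220 = $393.80
Slot 4: Ember pays $1.34 × 140 = $187.60
Total = $4739.20

Total revenue: $4739.20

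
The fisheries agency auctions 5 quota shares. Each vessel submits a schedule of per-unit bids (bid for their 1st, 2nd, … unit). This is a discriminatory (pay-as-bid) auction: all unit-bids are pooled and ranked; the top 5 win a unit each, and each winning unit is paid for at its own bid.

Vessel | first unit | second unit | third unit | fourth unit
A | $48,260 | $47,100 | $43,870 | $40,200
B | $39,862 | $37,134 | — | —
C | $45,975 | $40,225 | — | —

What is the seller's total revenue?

Total revenue: $225,430

Merging the schedules and taking the best 5: 48,260 (A-1), 47,100 (A-2), 45,975 (C-1), 43,870 (A-3), 40,225 (C-2)
Next rejected bid: $40,200 (not a price — pay-as-bid).
Each winning unit pays its own bid.
Revenue = 48,260 + 47,100 + 45,975 + 43,870 + 40,225 = $225,430.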